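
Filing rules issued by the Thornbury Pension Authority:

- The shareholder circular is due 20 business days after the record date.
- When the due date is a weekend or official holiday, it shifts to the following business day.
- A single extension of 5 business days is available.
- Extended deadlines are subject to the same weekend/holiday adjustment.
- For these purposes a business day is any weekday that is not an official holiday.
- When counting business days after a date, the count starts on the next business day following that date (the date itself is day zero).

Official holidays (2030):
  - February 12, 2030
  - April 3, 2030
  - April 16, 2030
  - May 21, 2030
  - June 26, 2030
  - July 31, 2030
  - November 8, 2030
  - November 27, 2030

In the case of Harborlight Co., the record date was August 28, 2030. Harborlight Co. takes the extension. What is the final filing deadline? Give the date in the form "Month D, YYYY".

October 2, 2030

Starting the day after August 28, 2030 and counting 20 business days lands on September 25, 2030.
September 25, 2030 is a Wednesday and not a listed holiday, so it stands.
Counting 5 further business days from September 25, 2030 reaches October 2, 2030.
October 2, 2030 is a Wednesday and not a listed holiday, so it stands.
The final due date is October 2, 2030.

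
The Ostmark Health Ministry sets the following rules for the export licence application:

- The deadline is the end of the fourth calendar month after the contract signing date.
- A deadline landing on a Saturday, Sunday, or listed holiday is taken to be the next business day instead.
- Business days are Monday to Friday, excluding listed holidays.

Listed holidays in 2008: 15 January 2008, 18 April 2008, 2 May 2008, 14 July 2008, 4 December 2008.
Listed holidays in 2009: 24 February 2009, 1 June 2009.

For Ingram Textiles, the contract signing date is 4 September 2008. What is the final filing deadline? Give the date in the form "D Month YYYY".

The fourth month after 4 September 2008 is January 2009, whose last day is 31 January 2009.
31 January 2009 is a Saturday, so it moves to the next business day, 2 February 2009 (Monday).
Deadline: 2 February 2009.

2 February 2009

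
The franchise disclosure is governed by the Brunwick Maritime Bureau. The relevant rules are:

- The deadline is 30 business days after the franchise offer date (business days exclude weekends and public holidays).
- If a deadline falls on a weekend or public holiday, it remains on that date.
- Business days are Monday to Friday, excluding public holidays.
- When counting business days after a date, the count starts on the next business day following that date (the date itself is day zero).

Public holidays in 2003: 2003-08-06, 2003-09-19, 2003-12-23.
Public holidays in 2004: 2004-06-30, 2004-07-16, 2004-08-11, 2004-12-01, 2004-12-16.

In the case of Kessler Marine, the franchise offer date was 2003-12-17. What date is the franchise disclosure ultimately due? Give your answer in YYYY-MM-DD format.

2004-01-29

30 business days after 2003-12-17, excluding weekends and holidays, is 2004-01-29.
No adjustment is made for weekends or holidays, so 2004-01-29 stands.
Deadline: 2004-01-29.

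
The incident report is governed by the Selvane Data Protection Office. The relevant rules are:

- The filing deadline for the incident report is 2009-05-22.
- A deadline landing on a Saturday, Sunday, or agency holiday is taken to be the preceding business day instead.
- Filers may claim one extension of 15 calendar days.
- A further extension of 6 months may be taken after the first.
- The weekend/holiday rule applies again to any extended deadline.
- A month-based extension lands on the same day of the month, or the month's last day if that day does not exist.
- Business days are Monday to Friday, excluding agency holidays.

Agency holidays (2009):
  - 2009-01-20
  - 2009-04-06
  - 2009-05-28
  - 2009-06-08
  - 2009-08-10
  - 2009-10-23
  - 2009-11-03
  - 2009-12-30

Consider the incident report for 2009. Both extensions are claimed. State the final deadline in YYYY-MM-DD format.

The statutory due date is 2009-05-22.
2009-05-22 is a Friday and not a listed holiday, so it stands.
With the 15-day extension, 2009-05-22 becomes 2009-06-06.
2009-06-06 is a Saturday; the preceding business day is 2009-06-05 (Friday).
The 6 months extension carries 2009-06-05 to 2009-12-05.
Because 2009-12-05 is a Saturday, the deadline becomes 2009-12-04 (Friday).
So the filing is due 2009-12-04.

2009-12-04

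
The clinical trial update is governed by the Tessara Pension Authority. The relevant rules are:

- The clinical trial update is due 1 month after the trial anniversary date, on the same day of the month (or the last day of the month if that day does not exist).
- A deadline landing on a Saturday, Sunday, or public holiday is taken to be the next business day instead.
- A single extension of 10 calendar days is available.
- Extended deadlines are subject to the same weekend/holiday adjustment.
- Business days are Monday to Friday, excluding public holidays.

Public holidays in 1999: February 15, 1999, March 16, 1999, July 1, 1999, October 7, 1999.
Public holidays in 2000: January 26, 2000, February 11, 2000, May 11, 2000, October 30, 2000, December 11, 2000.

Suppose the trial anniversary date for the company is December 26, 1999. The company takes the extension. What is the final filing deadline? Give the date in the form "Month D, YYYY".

February 7, 2000

1 month after December 26, 1999, on the same day of the month, is January 26, 2000.
January 26, 2000 is a listed holiday; the next business day is January 27, 2000 (Thursday).
The 10-calendar-day extension moves the deadline from January 27, 2000 to February 6, 2000.
February 6, 2000 is a Sunday; the next business day is February 7, 2000 (Monday).
So the filing is due February 7, 2000.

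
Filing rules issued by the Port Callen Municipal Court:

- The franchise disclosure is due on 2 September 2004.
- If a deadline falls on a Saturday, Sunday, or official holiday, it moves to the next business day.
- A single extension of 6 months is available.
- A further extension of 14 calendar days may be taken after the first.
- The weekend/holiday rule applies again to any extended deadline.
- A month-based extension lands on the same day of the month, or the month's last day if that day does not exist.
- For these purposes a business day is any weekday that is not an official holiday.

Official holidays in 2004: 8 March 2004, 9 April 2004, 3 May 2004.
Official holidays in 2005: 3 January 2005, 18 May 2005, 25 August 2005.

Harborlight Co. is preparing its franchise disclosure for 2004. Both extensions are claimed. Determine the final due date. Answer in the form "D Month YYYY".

16 March 2005

Start from the fixed due date, 2 September 2004.
2 September 2004 is a Thursday and not a listed holiday, so it stands.
Add 6 months to 2 September 2004: 2 March 2005.
Since 2 March 2005 is a Wednesday and not a holiday, the date is unchanged.
The 14-calendar-day extension moves the deadline from 2 March 2005 to 16 March 2005.
16 March 2005 is a Wednesday and not a listed holiday, so it stands.
Deadline: 16 March 2005.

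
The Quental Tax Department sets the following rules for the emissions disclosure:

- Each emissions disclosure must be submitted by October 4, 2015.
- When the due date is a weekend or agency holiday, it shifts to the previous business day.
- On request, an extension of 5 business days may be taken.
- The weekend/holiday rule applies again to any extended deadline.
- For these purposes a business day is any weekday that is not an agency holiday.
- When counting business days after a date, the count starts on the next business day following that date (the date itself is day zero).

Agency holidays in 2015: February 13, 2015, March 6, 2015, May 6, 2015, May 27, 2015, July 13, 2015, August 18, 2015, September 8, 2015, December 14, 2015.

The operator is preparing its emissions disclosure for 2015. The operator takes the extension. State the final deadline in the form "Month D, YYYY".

October 9, 2015

The statutory due date is October 4, 2015.
October 4, 2015 is a Sunday, so it moves to the preceding business day, October 2, 2015 (Friday).
Counting 5 further business days from October 2, 2015 reaches October 9, 2015.
October 9, 2015 is a Friday and not a listed holiday, so it stands.
So the filing is due October 9, 2015.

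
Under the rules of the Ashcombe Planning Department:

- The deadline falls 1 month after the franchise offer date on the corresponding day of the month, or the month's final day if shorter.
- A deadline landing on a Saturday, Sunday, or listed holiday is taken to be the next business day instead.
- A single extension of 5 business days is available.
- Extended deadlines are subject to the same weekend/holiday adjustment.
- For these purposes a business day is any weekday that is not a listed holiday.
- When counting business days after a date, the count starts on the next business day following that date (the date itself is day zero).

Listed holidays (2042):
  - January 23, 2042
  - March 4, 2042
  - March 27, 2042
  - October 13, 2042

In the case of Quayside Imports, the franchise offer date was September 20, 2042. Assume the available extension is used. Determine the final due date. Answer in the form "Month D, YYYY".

October 27, 2042

Moving 1 month forward from September 20, 2042 on the corresponding day gives October 20, 2042.
October 20, 2042 is a Monday and not a listed holiday, so it stands.
The 5-business-day extension runs from October 20, 2042 to October 27, 2042.
October 27, 2042 (Monday) is already a business day.
So the filing is due October 27, 2042.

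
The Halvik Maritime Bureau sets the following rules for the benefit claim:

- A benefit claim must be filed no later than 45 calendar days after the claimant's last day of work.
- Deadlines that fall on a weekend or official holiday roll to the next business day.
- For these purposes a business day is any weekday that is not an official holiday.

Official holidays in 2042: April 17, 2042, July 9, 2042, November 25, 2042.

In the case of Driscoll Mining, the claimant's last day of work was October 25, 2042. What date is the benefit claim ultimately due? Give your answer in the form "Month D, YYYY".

Adding 45 calendar days to October 25, 2042 gives December 9, 2042.
December 9, 2042 falls on a Tuesday, which is a business day, so no adjustment is needed.
Final deadline: December 9, 2042.

December 9, 2042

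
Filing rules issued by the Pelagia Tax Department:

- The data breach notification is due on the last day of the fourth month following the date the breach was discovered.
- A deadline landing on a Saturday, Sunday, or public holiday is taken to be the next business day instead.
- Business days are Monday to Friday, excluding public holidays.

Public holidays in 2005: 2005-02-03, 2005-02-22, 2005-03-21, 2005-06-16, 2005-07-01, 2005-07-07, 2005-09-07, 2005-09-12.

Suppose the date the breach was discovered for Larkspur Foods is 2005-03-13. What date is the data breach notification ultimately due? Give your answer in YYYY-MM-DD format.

2005-08-01

4 months after 2005-03-13 is July 2005; that month ends on 2005-07-31.
2005-07-31 is a Sunday, so it moves to the next business day, 2005-08-01 (Monday).
Deadline: 2005-08-01.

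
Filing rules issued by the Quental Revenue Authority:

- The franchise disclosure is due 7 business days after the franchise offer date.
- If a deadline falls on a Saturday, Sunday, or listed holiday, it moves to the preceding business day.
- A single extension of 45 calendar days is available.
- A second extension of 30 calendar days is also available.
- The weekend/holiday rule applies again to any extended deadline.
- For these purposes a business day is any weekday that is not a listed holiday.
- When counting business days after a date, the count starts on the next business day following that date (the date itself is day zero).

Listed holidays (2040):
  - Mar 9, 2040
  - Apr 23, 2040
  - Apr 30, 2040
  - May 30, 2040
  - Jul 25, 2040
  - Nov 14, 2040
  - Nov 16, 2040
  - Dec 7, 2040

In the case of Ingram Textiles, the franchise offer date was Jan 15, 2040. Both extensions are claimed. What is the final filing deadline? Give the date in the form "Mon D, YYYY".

Counting 7 business days after Jan 15, 2040 (skipping weekends and listed holidays) reaches Jan 24, 2040.
Jan 24, 2040 is a Tuesday and not a listed holiday, so it stands.
The 45-calendar-day extension moves the deadline from Jan 24, 2040 to Mar 9, 2040.
Mar 9, 2040 falls on a listed holiday. Rolling to the preceding business day gives Mar 8, 2040, a Thursday.
With the 30-day extension, Mar 8, 2040 becomes Apr 7, 2040.
Apr 7, 2040 is a Saturday; the preceding business day is Apr 6, 2040 (Friday).
The final due date is Apr 6, 2040.

Apr 6, 2040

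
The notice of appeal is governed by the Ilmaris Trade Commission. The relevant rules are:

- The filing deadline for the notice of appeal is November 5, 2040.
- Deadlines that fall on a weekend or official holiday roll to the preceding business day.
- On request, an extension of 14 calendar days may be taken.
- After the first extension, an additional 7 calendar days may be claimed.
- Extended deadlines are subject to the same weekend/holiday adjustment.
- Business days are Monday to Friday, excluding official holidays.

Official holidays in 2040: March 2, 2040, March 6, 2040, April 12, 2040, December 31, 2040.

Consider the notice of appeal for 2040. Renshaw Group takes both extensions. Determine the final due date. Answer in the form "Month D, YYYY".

November 26, 2040

The stated deadline is November 5, 2040.
November 5, 2040 is a Monday and not a listed holiday, so it stands.
Add the 14 calendar-day extension to November 5, 2040: November 19, 2040.
November 19, 2040 falls on a Monday, which is a business day, so no adjustment is needed.
Applying the 7-calendar-day extension: November 19, 2040 + 7 days = November 26, 2040.
November 26, 2040 is a Monday and not a listed holiday, so it stands.
The final due date is November 26, 2040.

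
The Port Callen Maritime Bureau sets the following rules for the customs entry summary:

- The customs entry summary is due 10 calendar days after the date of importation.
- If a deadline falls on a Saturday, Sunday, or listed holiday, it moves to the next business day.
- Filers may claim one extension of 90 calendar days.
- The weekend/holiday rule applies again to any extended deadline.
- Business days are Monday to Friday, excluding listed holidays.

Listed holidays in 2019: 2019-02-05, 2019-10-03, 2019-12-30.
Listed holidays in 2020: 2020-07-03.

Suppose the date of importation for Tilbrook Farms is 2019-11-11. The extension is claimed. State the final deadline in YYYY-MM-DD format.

Trigger date 2019-11-11 + 10 calendar days = 2019-11-21.
2019-11-21 (Thursday) is already a business day.
Add the 90 calendar-day extension to 2019-11-21: 2020-02-19.
2020-02-19 (Wednesday) is already a business day.
So the filing is due 2020-02-19.

2020-02-19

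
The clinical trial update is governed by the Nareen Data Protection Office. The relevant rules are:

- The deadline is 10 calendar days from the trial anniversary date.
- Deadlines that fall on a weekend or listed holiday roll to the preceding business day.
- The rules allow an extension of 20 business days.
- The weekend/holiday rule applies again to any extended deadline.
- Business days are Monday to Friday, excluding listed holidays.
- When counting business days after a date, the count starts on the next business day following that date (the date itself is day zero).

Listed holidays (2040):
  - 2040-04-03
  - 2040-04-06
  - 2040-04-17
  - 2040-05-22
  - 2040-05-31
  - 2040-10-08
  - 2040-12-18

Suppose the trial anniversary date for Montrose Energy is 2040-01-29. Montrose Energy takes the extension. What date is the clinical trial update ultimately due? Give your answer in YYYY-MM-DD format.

2040-03-07

Trigger date 2040-01-29 + 10 calendar days = 2040-02-08.
2040-02-08 is a Wednesday and not a listed holiday, so it stands.
The 20-business-day extension runs from 2040-02-08 to 2040-03-07.
2040-03-07 (Wednesday) is already a business day.
Deadline: 2040-03-07.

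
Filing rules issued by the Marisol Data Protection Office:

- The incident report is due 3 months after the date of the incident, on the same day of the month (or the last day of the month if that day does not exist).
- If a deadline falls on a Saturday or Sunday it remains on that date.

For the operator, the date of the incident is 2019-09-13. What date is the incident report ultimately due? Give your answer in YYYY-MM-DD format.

2019-12-13

3 months after 2019-09-13, on the same day of the month, is 2019-12-13.
2019-12-13 is a Friday; no weekend or holiday adjustment applies.
So the filing is due 2019-12-13.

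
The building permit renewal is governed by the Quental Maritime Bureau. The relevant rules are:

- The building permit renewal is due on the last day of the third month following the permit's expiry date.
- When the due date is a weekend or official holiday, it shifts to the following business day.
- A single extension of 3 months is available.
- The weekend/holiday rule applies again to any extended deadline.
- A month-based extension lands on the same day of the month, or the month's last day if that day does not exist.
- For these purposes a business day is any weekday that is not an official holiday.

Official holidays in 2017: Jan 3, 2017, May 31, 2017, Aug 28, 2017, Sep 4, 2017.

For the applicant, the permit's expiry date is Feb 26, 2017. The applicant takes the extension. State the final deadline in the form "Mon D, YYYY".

Sep 1, 2017

The third month after Feb 26, 2017 is May 2017, whose last day is May 31, 2017.
Because May 31, 2017 is a listed holiday, the deadline becomes Jun 1, 2017 (Thursday).
The 3 months extension carries Jun 1, 2017 to Sep 1, 2017.
Sep 1, 2017 is a Friday and not a listed holiday, so it stands.
The final due date is Sep 1, 2017.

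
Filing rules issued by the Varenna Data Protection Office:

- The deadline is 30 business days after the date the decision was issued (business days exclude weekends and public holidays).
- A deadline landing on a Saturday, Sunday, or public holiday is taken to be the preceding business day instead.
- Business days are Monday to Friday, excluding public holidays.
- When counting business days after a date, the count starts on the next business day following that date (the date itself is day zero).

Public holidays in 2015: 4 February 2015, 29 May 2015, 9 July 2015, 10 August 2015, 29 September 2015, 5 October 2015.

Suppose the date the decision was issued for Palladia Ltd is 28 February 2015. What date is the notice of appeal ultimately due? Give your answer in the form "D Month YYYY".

10 April 2015

Counting 30 business days after 28 February 2015 (skipping weekends and listed holidays) reaches 10 April 2015.
Since 10 April 2015 is a Friday and not a holiday, the date is unchanged.
So the filing is due 10 April 2015.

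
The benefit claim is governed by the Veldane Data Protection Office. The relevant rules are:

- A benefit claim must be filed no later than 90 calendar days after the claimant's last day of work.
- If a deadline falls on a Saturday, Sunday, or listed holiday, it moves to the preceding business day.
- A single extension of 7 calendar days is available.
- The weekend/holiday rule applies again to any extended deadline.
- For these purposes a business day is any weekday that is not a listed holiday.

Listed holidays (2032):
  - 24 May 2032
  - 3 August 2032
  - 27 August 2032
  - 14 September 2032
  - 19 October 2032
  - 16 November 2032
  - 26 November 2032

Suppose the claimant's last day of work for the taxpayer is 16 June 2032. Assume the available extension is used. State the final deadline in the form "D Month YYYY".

20 September 2032

From 16 June 2032, 90 calendar days later is 14 September 2032.
14 September 2032 is a listed holiday; the preceding business day is 13 September 2032 (Monday).
Add the 7 calendar-day extension to 13 September 2032: 20 September 2032.
20 September 2032 is a Monday and not a listed holiday, so it stands.
So the filing is due 20 September 2032.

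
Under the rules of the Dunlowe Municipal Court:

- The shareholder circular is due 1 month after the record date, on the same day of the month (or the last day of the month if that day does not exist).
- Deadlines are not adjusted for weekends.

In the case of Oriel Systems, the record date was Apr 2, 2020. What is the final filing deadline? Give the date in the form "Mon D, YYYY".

1 month from Apr 2, 2020 is May 2, 2020.
May 2, 2020 falls on a Saturday. The rules make no weekend/holiday allowance, so it remains May 2, 2020.
Deadline: May 2, 2020.

May 2, 2020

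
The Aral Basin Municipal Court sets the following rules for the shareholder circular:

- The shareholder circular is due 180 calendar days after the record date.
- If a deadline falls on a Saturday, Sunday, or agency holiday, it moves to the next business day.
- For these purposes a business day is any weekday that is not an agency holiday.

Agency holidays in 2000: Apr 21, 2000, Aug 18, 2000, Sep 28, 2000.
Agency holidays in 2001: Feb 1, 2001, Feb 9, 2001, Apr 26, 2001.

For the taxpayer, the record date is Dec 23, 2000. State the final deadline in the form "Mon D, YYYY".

Jun 21, 2001

Trigger date Dec 23, 2000 + 180 calendar days = Jun 21, 2001.
Jun 21, 2001 falls on a Thursday, which is a business day, so no adjustment is needed.
Final deadline: Jun 21, 2001.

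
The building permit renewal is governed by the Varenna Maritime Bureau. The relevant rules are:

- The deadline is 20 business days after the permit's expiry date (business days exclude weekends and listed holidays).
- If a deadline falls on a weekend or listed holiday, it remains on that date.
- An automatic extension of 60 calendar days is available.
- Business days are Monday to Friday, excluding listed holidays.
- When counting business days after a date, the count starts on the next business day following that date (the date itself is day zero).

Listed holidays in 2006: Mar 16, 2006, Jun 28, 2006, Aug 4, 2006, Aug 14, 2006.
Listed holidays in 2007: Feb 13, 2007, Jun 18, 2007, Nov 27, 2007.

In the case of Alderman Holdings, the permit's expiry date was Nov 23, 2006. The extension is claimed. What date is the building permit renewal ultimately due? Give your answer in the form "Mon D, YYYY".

Feb 19, 2007

Starting the day after Nov 23, 2006 and counting 20 business days lands on Dec 21, 2006.
Dec 21, 2006 falls on a Thursday. The rules make no weekend/holiday allowance, so it remains Dec 21, 2006.
The 60-calendar-day extension moves the deadline from Dec 21, 2006 to Feb 19, 2007.
Feb 19, 2007 is a Monday; no weekend or holiday adjustment applies.
Final deadline: Feb 19, 2007.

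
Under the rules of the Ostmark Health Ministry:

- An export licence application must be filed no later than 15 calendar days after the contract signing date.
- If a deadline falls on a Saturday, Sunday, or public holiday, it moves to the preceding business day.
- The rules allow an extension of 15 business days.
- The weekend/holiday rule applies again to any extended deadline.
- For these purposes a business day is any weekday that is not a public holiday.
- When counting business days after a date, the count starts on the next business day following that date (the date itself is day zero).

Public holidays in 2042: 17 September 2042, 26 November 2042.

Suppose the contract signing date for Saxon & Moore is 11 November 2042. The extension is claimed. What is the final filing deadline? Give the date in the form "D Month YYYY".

Adding 15 calendar days to 11 November 2042 gives 26 November 2042.
Because 26 November 2042 is a listed holiday, the deadline becomes 25 November 2042 (Tuesday).
Applying the 15-business-day extension: 15 business days after 25 November 2042 is 17 December 2042.
17 December 2042 falls on a Wednesday, which is a business day, so no adjustment is needed.
Final deadline: 17 December 2042.

17 December 2042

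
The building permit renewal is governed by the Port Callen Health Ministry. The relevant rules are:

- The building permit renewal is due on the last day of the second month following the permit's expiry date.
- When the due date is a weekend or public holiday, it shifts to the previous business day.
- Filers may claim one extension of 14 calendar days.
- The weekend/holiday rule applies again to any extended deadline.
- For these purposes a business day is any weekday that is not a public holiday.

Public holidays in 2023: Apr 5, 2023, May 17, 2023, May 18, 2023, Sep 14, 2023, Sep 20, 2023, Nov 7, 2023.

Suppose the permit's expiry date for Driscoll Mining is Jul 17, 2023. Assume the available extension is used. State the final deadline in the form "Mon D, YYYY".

Oct 13, 2023

2 months after Jul 17, 2023 is September 2023; that month ends on Sep 30, 2023.
Sep 30, 2023 is a Saturday, so it moves to the preceding business day, Sep 29, 2023 (Friday).
Add the 14 calendar-day extension to Sep 29, 2023: Oct 13, 2023.
Oct 13, 2023 is a Friday and not a listed holiday, so it stands.
Final deadline: Oct 13, 2023.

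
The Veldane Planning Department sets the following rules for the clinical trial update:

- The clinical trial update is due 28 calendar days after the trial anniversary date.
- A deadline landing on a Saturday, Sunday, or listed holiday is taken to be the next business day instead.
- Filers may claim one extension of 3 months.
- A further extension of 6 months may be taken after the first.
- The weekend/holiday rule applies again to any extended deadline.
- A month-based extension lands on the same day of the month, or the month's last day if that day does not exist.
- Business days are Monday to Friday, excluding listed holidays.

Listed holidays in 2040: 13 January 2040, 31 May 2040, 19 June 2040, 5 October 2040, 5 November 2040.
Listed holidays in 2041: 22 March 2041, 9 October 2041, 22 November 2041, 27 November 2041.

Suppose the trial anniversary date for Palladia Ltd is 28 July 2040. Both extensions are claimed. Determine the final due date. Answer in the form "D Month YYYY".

27 May 2041

Adding 28 calendar days to 28 July 2040 gives 25 August 2040.
25 August 2040 is a Saturday; the next business day is 27 August 2040 (Monday).
Applying the 3 months extension: 3 months after 27 August 2040 is 27 November 2040.
Since 27 November 2040 is a Tuesday and not a holiday, the date is unchanged.
The 6 months extension carries 27 November 2040 to 27 May 2041.
Since 27 May 2041 is a Monday and not a holiday, the date is unchanged.
Deadline: 27 May 2041.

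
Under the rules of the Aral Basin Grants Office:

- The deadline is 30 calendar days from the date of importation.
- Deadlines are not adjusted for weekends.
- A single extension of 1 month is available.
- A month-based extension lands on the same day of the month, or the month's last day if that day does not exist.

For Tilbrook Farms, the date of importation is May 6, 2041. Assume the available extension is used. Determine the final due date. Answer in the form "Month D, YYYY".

30 calendar days after May 6, 2041 is June 5, 2041.
June 5, 2041 is a Wednesday; no weekend or holiday adjustment applies.
Applying the 1 month extension: 1 month after June 5, 2041 is July 5, 2041.
No adjustment is made for weekends or holidays, so July 5, 2041 stands.
So the filing is due July 5, 2041.

July 5, 2041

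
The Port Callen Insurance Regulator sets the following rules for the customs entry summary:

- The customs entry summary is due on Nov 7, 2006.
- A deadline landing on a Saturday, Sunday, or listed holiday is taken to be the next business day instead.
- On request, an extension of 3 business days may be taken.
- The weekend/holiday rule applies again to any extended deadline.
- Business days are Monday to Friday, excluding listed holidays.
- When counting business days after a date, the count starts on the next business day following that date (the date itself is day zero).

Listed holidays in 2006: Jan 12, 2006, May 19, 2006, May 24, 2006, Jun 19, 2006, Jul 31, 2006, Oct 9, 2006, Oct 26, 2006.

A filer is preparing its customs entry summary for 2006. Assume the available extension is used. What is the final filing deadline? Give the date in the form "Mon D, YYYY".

Start from the fixed due date, Nov 7, 2006.
Nov 7, 2006 falls on a Tuesday, which is a business day, so no adjustment is needed.
Applying the 3-business-day extension: 3 business days after Nov 7, 2006 is Nov 10, 2006.
Since Nov 10, 2006 is a Friday and not a holiday, the date is unchanged.
Deadline: Nov 10, 2006.

Nov 10, 2006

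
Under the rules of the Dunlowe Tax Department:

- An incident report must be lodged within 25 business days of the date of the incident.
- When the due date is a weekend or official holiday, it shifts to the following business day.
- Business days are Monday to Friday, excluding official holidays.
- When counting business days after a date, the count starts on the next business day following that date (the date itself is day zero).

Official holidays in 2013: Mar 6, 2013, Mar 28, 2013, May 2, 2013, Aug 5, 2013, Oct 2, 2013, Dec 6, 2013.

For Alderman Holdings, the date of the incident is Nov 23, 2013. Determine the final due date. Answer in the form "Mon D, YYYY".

Counting 25 business days after Nov 23, 2013 (skipping weekends and listed holidays) reaches Dec 30, 2013.
Dec 30, 2013 falls on a Monday, which is a business day, so no adjustment is needed.
So the filing is due Dec 30, 2013.

Dec 30, 2013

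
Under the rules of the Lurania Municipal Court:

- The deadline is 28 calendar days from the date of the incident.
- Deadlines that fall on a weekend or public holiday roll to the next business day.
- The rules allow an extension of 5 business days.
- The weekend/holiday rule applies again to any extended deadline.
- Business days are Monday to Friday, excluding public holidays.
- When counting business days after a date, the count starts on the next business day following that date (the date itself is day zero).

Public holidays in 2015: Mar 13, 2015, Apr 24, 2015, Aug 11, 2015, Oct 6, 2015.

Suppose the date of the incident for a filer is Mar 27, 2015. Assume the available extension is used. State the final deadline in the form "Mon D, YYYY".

May 4, 2015

28 calendar days after Mar 27, 2015 is Apr 24, 2015.
Apr 24, 2015 is a listed holiday; the next business day is Apr 27, 2015 (Monday).
Applying the 5-business-day extension: 5 business days after Apr 27, 2015 is May 4, 2015.
May 4, 2015 (Monday) is already a business day.
Deadline: May 4, 2015.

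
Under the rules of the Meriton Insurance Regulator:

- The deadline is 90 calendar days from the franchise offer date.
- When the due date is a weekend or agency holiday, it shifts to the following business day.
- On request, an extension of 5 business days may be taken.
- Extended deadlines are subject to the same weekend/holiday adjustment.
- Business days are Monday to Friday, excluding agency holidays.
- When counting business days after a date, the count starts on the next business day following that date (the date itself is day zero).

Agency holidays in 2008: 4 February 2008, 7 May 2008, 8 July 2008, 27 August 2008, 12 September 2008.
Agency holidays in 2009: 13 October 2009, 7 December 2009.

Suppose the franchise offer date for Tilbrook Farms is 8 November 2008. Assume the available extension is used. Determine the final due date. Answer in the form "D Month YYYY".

Adding 90 calendar days to 8 November 2008 gives 6 February 2009.
6 February 2009 falls on a Friday, which is a business day, so no adjustment is needed.
The 5-business-day extension runs from 6 February 2009 to 13 February 2009.
13 February 2009 (Friday) is already a business day.
So the filing is due 13 February 2009.

13 February 2009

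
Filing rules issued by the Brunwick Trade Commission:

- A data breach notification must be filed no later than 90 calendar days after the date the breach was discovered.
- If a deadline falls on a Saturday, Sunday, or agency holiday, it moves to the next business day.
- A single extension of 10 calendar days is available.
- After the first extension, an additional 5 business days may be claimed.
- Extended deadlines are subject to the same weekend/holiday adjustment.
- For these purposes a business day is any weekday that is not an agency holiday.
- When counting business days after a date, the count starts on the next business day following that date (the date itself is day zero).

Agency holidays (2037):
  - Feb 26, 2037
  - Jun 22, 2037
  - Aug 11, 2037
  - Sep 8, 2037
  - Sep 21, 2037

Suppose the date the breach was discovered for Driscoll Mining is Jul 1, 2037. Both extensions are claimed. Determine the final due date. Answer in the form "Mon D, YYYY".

From Jul 1, 2037, 90 calendar days later is Sep 29, 2037.
Sep 29, 2037 falls on a Tuesday, which is a business day, so no adjustment is needed.
With the 10-day extension, Sep 29, 2037 becomes Oct 9, 2037.
Oct 9, 2037 falls on a Friday, which is a business day, so no adjustment is needed.
The 5-business-day extension runs from Oct 9, 2037 to Oct 16, 2037.
Oct 16, 2037 falls on a Friday, which is a business day, so no adjustment is needed.
The final due date is Oct 16, 2037.

Oct 16, 2037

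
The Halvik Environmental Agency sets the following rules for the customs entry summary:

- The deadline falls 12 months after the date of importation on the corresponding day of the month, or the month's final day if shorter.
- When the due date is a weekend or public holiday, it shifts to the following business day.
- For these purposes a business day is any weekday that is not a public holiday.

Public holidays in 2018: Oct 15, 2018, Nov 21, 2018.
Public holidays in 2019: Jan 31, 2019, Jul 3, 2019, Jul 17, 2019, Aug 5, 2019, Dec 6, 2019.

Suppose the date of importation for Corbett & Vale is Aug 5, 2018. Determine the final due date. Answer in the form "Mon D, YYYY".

12 months after Aug 5, 2018, on the same day of the month, is Aug 5, 2019.
Because Aug 5, 2019 is a listed holiday, the deadline becomes Aug 6, 2019 (Tuesday).
The final due date is Aug 6, 2019.

Aug 6, 2019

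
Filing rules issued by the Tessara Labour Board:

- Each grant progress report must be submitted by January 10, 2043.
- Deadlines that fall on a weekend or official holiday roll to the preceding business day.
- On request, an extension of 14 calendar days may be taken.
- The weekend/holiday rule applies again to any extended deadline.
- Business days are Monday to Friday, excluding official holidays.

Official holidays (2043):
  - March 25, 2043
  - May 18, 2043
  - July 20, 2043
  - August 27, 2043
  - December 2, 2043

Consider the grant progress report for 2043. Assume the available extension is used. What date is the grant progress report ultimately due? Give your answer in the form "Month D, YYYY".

January 23, 2043

The stated deadline is January 10, 2043.
January 10, 2043 falls on a Saturday. Rolling to the preceding business day gives January 9, 2043, a Friday.
Add the 14 calendar-day extension to January 9, 2043: January 23, 2043.
January 23, 2043 is a Friday and not a listed holiday, so it stands.
The final due date is January 23, 2043.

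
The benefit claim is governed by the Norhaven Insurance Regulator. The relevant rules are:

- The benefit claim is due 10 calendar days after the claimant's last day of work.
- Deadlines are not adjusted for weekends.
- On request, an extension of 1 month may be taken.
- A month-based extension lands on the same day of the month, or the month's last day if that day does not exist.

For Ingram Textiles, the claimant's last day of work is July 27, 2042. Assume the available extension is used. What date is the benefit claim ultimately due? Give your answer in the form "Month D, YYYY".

September 6, 2042

From July 27, 2042, 10 calendar days later is August 6, 2042.
August 6, 2042 is a Wednesday; no weekend or holiday adjustment applies.
Applying the 1 month extension: 1 month after August 6, 2042 is September 6, 2042.
No adjustment is made for weekends or holidays, so September 6, 2042 stands.
Final deadline: September 6, 2042.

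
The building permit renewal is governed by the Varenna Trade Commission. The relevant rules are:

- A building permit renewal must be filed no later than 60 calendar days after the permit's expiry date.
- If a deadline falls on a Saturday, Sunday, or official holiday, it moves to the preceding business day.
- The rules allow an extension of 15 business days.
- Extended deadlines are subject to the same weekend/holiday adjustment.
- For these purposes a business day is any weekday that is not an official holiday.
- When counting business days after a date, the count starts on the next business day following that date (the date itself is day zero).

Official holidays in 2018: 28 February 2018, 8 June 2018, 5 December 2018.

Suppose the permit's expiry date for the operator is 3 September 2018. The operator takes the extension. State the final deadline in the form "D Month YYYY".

23 November 2018

From 3 September 2018, 60 calendar days later is 2 November 2018.
2 November 2018 is a Friday and not a listed holiday, so it stands.
Counting 15 further business days from 2 November 2018 reaches 23 November 2018.
23 November 2018 is a Friday and not a listed holiday, so it stands.
Final deadline: 23 November 2018.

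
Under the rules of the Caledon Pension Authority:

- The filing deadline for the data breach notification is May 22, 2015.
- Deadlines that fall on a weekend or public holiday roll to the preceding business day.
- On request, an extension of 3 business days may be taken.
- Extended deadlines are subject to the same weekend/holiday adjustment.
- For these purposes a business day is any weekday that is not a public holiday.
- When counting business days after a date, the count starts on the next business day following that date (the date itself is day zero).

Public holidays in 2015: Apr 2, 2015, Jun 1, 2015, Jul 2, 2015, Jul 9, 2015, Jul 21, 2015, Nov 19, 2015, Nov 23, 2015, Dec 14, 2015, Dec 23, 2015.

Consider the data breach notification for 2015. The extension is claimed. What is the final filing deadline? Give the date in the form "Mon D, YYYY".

May 27, 2015

The stated deadline is May 22, 2015.
May 22, 2015 falls on a Friday, which is a business day, so no adjustment is needed.
Counting 3 further business days from May 22, 2015 reaches May 27, 2015.
May 27, 2015 (Wednesday) is already a business day.
Final deadline: May 27, 2015.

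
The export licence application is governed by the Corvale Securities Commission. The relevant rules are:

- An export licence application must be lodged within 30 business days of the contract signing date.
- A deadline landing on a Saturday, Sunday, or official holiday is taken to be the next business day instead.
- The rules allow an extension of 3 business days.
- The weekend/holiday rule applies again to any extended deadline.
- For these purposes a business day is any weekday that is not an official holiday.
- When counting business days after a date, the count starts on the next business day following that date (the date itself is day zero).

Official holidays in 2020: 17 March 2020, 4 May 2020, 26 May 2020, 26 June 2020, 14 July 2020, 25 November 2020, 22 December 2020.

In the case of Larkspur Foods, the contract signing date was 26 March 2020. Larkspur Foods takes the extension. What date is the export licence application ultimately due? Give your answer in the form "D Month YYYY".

13 May 2020

Counting 30 business days after 26 March 2020 (skipping weekends and listed holidays) reaches 8 May 2020.
Since 8 May 2020 is a Friday and not a holiday, the date is unchanged.
The 3-business-day extension runs from 8 May 2020 to 13 May 2020.
Since 13 May 2020 is a Wednesday and not a holiday, the date is unchanged.
Final deadline: 13 May 2020.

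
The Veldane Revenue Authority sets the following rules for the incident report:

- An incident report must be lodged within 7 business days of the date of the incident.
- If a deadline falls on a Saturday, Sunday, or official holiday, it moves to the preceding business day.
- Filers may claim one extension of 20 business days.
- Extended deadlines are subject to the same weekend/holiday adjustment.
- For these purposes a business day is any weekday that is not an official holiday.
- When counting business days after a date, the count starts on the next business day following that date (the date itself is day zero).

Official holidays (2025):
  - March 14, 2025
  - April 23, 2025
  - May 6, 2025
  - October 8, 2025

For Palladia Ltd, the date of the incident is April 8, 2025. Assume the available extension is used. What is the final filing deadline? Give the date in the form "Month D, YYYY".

May 19, 2025

Counting 7 business days after April 8, 2025 (skipping weekends and listed holidays) reaches April 17, 2025.
April 17, 2025 (Thursday) is already a business day.
Applying the 20-business-day extension: 20 business days after April 17, 2025 is May 19, 2025.
May 19, 2025 is a Monday and not a listed holiday, so it stands.
The final due date is May 19, 2025.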